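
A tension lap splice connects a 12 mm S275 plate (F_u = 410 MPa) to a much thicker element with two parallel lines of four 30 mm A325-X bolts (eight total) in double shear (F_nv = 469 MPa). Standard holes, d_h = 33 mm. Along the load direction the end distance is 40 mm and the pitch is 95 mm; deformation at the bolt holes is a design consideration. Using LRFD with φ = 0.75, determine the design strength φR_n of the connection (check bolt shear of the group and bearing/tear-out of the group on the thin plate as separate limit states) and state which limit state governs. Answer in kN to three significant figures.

Bolt shear: A_b = π·30²/4 = 706.9 mm²; R_n = 469 × 706.9 × 8 × 2 / 1000 = 5304 kN → 0.75 × 5304 = 3980 kN.
Bearing (1.2 l_c t F_u ≤ 2.4 d t F_u): upper limit = 2.4·30·12·410 / 1000 = 354.2 kN.
  Edge l_c = 40 − 33/2 = 23.5 → r_n = 138.7 kN; interior l_c = 95 − 33 = 62 → r_n = 354.2 kN.
  R_n,bearing = 2·138.7 + 6·354.2 = 2403 kN → 0.75 × 2403 = 1800 kN.
Bearing governs: 1800 kN.

1800 kN (bearing governs)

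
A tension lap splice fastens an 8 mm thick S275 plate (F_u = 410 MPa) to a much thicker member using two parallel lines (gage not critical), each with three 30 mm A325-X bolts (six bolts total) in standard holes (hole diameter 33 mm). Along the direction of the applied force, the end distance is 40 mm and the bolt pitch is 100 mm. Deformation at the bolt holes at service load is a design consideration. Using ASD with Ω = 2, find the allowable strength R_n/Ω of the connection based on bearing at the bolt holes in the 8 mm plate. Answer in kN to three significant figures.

565 kN

Per bolt r_n = 1.2 l_c t F_u ≤ 2.4 d t F_u; upper limit = 2.4 × 30 × 8 × 410 / 1000 = 236.2 kN.
Edge bolt: l_c = 40 − 33/2 = 23.5 mm → 1.2 × 23.5 × 8 × 410 / 1000 = 92.5 → r_n = 92.5 kN.
Interior bolts: l_c = 100 − 33 = 67 mm → 1.2 × 67 × 8 × 410 / 1000 = 263.7 → r_n = 236.2 kN.
R_n = 2 × 92.5 + 4 × 236.2 = 1130 kN.
Allowable strength R_n/Ω = 1130 / 2 = 565 kN.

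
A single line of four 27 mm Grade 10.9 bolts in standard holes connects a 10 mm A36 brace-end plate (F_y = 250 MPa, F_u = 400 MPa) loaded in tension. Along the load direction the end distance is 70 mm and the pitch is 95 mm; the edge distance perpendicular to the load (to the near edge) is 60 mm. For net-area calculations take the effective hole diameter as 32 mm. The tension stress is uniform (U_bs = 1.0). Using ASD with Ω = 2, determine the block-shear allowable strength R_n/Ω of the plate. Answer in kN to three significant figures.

Shear plane L_v = 70 + 3·95 = 355 mm; A_gv = 355 × 10 = 3550 mm².
A_nv = (355 − 3.5·32) × 10 = 2430 mm².
A_nt = (60 − 0.5·32) × 10 = 440 mm².
0.6 F_u A_nv = 583.2 kN; 0.6 F_y A_gv = 532.5 kN → shear yielding governs the shear term.
R_n = 532.5 + 1.0 × 400 × 440 / 1000 = 708.5 kN.
Allowable strength R_n/Ω = 708.5 / 2 = 354 kN.

354 kN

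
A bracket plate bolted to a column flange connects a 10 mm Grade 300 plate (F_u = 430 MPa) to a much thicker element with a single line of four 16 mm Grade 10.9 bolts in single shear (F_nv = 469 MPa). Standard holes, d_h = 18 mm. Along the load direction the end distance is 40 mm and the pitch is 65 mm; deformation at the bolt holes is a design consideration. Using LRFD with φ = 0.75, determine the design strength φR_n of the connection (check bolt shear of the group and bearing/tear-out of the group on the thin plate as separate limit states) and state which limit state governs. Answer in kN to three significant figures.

283 kN (bolt shear governs)

Bolt shear: A_b = π·16²/4 = 201.1 mm²; R_n = 469 × 201.1 × 4 × 1 / 1000 = 377.2 kN → 0.75 × 377.2 = 283 kN.
Bearing (1.2 l_c t F_u ≤ 2.4 d t F_u): upper limit = 2.4·16·10·430 / 1000 = 165.1 kN.
  Edge l_c = 40 − 18/2 = 31 → r_n = 160 kN; interior l_c = 65 − 18 = 47 → r_n = 165.1 kN.
  R_n,bearing = 1·160 + 3·165.1 = 655.3 kN → 0.75 × 655.3 = 491 kN.
Bolt shear governs: 283 kN.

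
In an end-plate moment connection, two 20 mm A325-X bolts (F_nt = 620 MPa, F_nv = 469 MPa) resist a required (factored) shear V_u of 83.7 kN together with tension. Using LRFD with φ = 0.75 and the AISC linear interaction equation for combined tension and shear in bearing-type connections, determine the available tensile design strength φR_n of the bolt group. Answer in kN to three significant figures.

269 kN

A_b = π·20²/4 = 314.2 mm²; f_rv = 83.7 × 1000 / (2 × 314.2) = 133.2 MPa.
F'_nt = 1.3 F_nt − (F_nt / φF_nv) f_rv = 1.3·620 − (620/(0.75·469))·133.2 = 571.2 MPa, capped at F_nt → F'_nt = 571.2 MPa.
R_n = F'_nt · A_b · n = 571.2 × 314.2 × 2 / 1000 = 358.9 kN.
Design strength φR_n = 0.75 × 358.9 = 269 kN.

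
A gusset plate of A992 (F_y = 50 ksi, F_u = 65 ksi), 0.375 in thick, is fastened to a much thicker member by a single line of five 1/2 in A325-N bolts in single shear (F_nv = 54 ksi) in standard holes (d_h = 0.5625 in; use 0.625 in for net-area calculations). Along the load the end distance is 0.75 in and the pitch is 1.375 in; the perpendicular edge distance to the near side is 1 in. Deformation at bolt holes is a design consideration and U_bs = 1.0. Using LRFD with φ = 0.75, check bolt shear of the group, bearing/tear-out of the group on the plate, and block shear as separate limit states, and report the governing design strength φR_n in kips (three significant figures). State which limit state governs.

Bolt shear: A_b = π·0.5²/4 = 0.1963 in²; R_n = 54 × 0.1963 × 5 × 1 = 53.01 kips → 0.75 × 53.01 = 39.8 kips.
Bearing: edge l_c = 0.4688, r_n = 13.71 kips; interior l_c = 0.8125, r_n = 23.77 kips; R_n = 13.71 + 4·23.77 = 108.8 kips → 81.6 kips.
Block shear: A_gv = 2.344, A_nv = 1.289, A_nt = 0.2578 in²; R_n = min(0.6F_uA_nv, 0.6F_yA_gv) + U_bs·F_u·A_nt = 67.03 kips → 50.3 kips.
Bolt shear governs: 39.8 kips.

39.8 kips (bolt shear governs)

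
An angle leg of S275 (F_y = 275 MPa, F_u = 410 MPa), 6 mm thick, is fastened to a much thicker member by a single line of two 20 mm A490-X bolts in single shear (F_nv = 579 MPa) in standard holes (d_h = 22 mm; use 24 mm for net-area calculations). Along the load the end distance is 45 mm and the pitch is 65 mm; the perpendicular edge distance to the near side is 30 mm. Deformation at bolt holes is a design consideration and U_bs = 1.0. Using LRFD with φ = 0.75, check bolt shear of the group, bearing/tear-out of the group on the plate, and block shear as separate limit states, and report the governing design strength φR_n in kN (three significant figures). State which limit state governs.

Bolt shear: A_b = π·20²/4 = 314.2 mm²; R_n = 579 × 314.2 × 2 × 1 / 1000 = 363.8 kN → 0.75 × 363.8 = 273 kN.
Bearing: edge l_c = 34, r_n = 100.4 kN; interior l_c = 43, r_n = 118.1 kN; R_n = 100.4 + 1·118.1 = 218.4 kN → 164 kN.
Block shear: A_gv = 660, A_nv = 444, A_nt = 108 mm²; R_n = min(0.6F_uA_nv, 0.6F_yA_gv) + U_bs·F_u·A_nt = 153.2 kN → 115 kN.
Block shear governs: 115 kN.

115 kN (block shear governs)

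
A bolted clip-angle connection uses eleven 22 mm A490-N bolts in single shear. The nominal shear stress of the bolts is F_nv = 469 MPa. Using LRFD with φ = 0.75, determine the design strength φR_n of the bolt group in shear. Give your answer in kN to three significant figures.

A_b = π × 22² / 4 = 380.1 mm².
R_n = F_nv · A_b · n · n_s = 469 × 380.1 × 11 × 1 / 1000 = 1961 kN.
Design strength φR_n = 0.75 × 1961 = 1470 kN.

1470 kN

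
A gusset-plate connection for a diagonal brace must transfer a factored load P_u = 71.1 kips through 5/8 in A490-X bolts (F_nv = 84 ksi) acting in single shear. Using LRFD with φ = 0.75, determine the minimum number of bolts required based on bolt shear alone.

A_b = π·0.625²/4 = 0.3068 in².
Per-bolt design strength φR_n = 0.75 × 84 × 0.3068 × 1 = 19.33 kips.
n ≥ 71.1 / 19.33 = 3.679 → use 4 bolts.

4 bolts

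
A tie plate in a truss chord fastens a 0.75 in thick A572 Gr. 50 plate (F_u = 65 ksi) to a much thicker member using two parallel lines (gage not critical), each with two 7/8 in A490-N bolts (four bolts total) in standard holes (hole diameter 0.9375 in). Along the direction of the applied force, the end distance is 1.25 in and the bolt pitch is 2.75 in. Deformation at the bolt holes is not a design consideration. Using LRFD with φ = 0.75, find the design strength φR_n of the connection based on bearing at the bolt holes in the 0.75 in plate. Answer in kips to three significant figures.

278 kips

Per bolt r_n = 1.5 l_c t F_u ≤ 3.0 d t F_u; upper limit = 3.0 × 0.875 × 0.75 × 65 = 128 kips.
Edge bolt: l_c = 1.25 − 0.9375/2 = 0.7812 in → 1.5 × 0.7812 × 0.75 × 65 = 57.13 → r_n = 57.13 kips.
Interior bolts: l_c = 2.75 − 0.9375 = 1.812 in → 1.5 × 1.812 × 0.75 × 65 = 132.5 → r_n = 128 kips.
R_n = 2 × 57.13 + 2 × 128 = 370.2 kips.
Design strength φR_n = 0.75 × 370.2 = 278 kips.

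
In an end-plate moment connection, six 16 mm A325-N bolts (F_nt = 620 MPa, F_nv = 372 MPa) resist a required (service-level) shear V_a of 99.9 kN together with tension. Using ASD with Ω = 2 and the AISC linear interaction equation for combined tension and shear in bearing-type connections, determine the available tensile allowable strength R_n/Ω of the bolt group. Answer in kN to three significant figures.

320 kN

A_b = π·16²/4 = 201.1 mm²; f_rv = 99.9 × 1000 / (6 × 201.1) = 82.81 MPa.
F'_nt = 1.3 F_nt − (Ω F_nt / F_nv) f_rv = 1.3·620 − (2·620/372)·82.81 = 530 MPa, capped at F_nt → F'_nt = 530 MPa.
R_n = F'_nt · A_b · n = 530 × 201.1 × 6 / 1000 = 639.3 kN.
Allowable strength R_n/Ω = 639.3 / 2 = 320 kN.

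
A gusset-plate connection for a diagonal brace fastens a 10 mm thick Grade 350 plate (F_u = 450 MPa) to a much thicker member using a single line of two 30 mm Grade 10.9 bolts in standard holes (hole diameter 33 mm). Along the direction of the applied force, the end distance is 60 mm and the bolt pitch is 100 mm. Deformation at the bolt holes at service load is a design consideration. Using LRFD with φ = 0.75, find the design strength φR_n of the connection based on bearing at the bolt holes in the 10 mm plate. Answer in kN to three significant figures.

419 kN

Per bolt r_n = 1.2 l_c t F_u ≤ 2.4 d t F_u; upper limit = 2.4 × 30 × 10 × 450 / 1000 = 324 kN.
Edge bolt: l_c = 60 − 33/2 = 43.5 mm → 1.2 × 43.5 × 10 × 450 / 1000 = 234.9 → r_n = 234.9 kN.
Interior bolts: l_c = 100 − 33 = 67 mm → 1.2 × 67 × 10 × 450 / 1000 = 361.8 → r_n = 324 kN.
R_n = 1 × 234.9 + 1 × 324 = 558.9 kN.
Design strength φR_n = 0.75 × 558.9 = 419 kN.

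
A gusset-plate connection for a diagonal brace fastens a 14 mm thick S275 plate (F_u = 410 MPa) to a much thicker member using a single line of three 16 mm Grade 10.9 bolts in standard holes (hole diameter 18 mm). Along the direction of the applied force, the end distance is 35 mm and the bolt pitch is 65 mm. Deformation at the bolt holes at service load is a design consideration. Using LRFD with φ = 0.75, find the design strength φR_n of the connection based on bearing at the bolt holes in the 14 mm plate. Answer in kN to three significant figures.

Per bolt r_n = 1.2 l_c t F_u ≤ 2.4 d t F_u; upper limit = 2.4 × 16 × 14 × 410 / 1000 = 220.4 kN.
Edge bolt: l_c = 35 − 18/2 = 26 mm → 1.2 × 26 × 14 × 410 / 1000 = 179.1 → r_n = 179.1 kN.
Interior bolts: l_c = 65 − 18 = 47 mm → 1.2 × 47 × 14 × 410 / 1000 = 323.7 → r_n = 220.4 kN.
R_n = 1 × 179.1 + 2 × 220.4 = 619.9 kN.
Design strength φR_n = 0.75 × 619.9 = 465 kN.

465 kN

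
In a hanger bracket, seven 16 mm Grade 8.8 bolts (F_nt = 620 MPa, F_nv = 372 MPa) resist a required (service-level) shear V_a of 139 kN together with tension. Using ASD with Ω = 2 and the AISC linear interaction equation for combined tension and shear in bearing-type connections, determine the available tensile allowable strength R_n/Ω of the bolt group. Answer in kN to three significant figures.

A_b = π·16²/4 = 201.1 mm²; f_rv = 139 × 1000 / (7 × 201.1) = 98.76 MPa.
F'_nt = 1.3 F_nt − (Ω F_nt / F_nv) f_rv = 1.3·620 − (2·620/372)·98.76 = 476.8 MPa, capped at F_nt → F'_nt = 476.8 MPa.
R_n = F'_nt · A_b · n = 476.8 × 201.1 × 7 / 1000 = 671.1 kN.
Allowable strength R_n/Ω = 671.1 / 2 = 336 kN.

336 kN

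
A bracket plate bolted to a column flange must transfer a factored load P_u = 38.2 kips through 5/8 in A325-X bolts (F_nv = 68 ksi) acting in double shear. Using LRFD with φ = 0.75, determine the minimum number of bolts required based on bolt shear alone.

2 bolts

A_b = π·0.625²/4 = 0.3068 in².
Per-bolt design strength φR_n = 0.75 × 68 × 0.3068 × 2 = 31.29 kips.
n ≥ 38.2 / 31.29 = 1.221 → use 2 bolts.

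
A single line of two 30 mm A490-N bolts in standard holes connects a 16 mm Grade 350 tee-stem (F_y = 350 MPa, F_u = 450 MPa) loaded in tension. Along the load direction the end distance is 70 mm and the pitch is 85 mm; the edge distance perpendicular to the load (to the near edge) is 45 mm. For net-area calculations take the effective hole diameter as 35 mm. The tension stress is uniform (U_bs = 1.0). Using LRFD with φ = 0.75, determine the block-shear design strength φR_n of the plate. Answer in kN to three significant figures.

481 kN

Shear plane L_v = 70 + 1·85 = 155 mm; A_gv = 155 × 16 = 2480 mm².
A_nv = (155 − 1.5·35) × 16 = 1640 mm².
A_nt = (45 − 0.5·35) × 16 = 440 mm².
0.6 F_u A_nv = 442.8 kN; 0.6 F_y A_gv = 520.8 kN → shear rupture governs the shear term.
R_n = 442.8 + 1.0 × 450 × 440 / 1000 = 640.8 kN.
Design strength φR_n = 0.75 × 640.8 = 481 kN.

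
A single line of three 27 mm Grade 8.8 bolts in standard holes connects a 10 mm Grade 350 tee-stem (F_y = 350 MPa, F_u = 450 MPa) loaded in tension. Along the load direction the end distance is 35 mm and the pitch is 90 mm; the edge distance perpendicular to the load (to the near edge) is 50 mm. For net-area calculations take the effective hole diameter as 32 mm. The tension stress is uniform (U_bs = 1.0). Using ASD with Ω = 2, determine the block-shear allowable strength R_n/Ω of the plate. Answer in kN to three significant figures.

Shear plane L_v = 35 + 2·90 = 215 mm; A_gv = 215 × 10 = 2150 mm².
A_nv = (215 − 2.5·32) × 10 = 1350 mm².
A_nt = (50 − 0.5·32) × 10 = 340 mm².
0.6 F_u A_nv = 364.5 kN; 0.6 F_y A_gv = 451.5 kN → shear rupture governs the shear term.
R_n = 364.5 + 1.0 × 450 × 340 / 1000 = 517.5 kN.
Allowable strength R_n/Ω = 517.5 / 2 = 259 kN.

259 kN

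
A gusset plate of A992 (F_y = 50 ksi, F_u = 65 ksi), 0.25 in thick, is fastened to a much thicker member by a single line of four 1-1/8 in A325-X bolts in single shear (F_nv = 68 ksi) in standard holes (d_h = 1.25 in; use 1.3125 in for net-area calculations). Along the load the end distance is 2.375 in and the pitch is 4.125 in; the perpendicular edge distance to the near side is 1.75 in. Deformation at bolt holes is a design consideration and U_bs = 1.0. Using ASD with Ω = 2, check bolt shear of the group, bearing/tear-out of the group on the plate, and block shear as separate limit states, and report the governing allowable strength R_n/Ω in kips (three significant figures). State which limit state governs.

58.4 kips (block shear governs)

Bolt shear: A_b = π·1.125²/4 = 0.994 in²; R_n = 68 × 0.994 × 4 × 1 = 270.4 kips → 270.4 / 2 = 135 kips.
Bearing: edge l_c = 1.75, r_n = 34.12 kips; interior l_c = 2.875, r_n = 43.87 kips; R_n = 34.12 + 3·43.87 = 165.7 kips → 82.9 kips.
Block shear: A_gv = 3.688, A_nv = 2.539, A_nt = 0.2734 in²; R_n = min(0.6F_uA_nv, 0.6F_yA_gv) + U_bs·F_u·A_nt = 116.8 kips → 58.4 kips.
Block shear governs: 58.4 kips.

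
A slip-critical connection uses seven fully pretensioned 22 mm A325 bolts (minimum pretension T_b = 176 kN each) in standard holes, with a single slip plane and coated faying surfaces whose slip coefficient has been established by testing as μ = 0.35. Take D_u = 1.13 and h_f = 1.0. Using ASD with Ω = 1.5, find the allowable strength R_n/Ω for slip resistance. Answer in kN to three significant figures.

R_n = μ · D_u · h_f · T_b · n_s · n_b = 0.35 × 1.13 × 1.0 × 176 × 1 × 7 = 487.3 kN.
Allowable strength R_n/Ω = 487.3 / 1.5 = 325 kN.

325 kN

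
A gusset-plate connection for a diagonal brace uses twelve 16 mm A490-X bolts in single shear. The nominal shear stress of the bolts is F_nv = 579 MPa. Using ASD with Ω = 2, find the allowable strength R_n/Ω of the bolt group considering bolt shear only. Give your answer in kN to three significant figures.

A_b = π × 16² / 4 = 201.1 mm².
R_n = F_nv · A_b · n · n_s = 579 × 201.1 × 12 × 1 / 1000 = 1397 kN.
Allowable strength R_n/Ω = 1397 / 2 = 698 kN.

698 kN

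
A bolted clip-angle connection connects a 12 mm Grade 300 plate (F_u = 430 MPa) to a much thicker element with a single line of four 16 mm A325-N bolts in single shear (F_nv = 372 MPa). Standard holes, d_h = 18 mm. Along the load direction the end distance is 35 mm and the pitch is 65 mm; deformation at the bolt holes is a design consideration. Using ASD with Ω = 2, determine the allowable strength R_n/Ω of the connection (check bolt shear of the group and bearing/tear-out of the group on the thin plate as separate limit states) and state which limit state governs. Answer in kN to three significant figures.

150 kN (bolt shear governs)

Bolt shear: A_b = π·16²/4 = 201.1 mm²; R_n = 372 × 201.1 × 4 × 1 / 1000 = 299.2 kN → 299.2 / 2 = 150 kN.
Bearing (1.2 l_c t F_u ≤ 2.4 d t F_u): upper limit = 2.4·16·12·430 / 1000 = 198.1 kN.
  Edge l_c = 35 − 18/2 = 26 → r_n = 161 kN; interior l_c = 65 − 18 = 47 → r_n = 198.1 kN.
  R_n,bearing = 1·161 + 3·198.1 = 755.4 kN → 755.4 / 2 = 378 kN.
Bolt shear governs: 150 kN.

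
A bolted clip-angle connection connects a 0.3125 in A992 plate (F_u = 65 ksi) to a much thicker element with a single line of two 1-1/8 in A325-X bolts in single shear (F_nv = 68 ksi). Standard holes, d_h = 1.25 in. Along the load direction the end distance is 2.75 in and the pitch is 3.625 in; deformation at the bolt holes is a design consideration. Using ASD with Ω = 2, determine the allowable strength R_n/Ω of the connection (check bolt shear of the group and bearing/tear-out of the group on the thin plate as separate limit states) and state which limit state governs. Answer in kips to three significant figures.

Bolt shear: A_b = π·1.125²/4 = 0.994 in²; R_n = 68 × 0.994 × 2 × 1 = 135.2 kips → 135.2 / 2 = 67.6 kips.
Bearing (1.2 l_c t F_u ≤ 2.4 d t F_u): upper limit = 2.4·1.125·0.3125·65 = 54.84 kips.
  Edge l_c = 2.75 − 1.25/2 = 2.125 → r_n = 51.8 kips; interior l_c = 3.625 − 1.25 = 2.375 → r_n = 54.84 kips.
  R_n,bearing = 1·51.8 + 1·54.84 = 106.6 kips → 106.6 / 2 = 53.3 kips.
Bearing governs: 53.3 kips.

53.3 kips (bearing governs)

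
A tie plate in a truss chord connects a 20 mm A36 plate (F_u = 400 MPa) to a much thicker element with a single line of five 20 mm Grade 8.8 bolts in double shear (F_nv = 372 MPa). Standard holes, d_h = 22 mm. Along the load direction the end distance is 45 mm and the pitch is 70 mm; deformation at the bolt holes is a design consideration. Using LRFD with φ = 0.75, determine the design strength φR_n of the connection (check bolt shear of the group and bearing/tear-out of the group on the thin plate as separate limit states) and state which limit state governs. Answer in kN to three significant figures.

877 kN (bolt shear governs)

Bolt shear: A_b = π·20²/4 = 314.2 mm²; R_n = 372 × 314.2 × 5 × 2 / 1000 = 1169 kN → 0.75 × 1169 = 877 kN.
Bearing (1.2 l_c t F_u ≤ 2.4 d t F_u): upper limit = 2.4·20·20·400 / 1000 = 384 kN.
  Edge l_c = 45 − 22/2 = 34 → r_n = 326.4 kN; interior l_c = 70 − 22 = 48 → r_n = 384 kN.
  R_n,bearing = 1·326.4 + 4·384 = 1862 kN → 0.75 × 1862 = 1400 kN.
Bolt shear governs: 877 kN.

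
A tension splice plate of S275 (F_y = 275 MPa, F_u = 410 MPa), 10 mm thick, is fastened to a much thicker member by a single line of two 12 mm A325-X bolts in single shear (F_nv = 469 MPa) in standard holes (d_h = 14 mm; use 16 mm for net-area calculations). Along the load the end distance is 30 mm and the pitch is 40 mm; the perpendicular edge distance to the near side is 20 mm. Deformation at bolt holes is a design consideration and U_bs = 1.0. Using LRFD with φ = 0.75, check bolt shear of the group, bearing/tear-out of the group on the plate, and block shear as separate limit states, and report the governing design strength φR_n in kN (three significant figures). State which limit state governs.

79.6 kN (bolt shear governs)

Bolt shear: A_b = π·12²/4 = 113.1 mm²; R_n = 469 × 113.1 × 2 × 1 / 1000 = 106.1 kN → 0.75 × 106.1 = 79.6 kN.
Bearing: edge l_c = 23, r_n = 113.2 kN; interior l_c = 26, r_n = 118.1 kN; R_n = 113.2 + 1·118.1 = 231.2 kN → 173 kN.
Block shear: A_gv = 700, A_nv = 460, A_nt = 120 mm²; R_n = min(0.6F_uA_nv, 0.6F_yA_gv) + U_bs·F_u·A_nt = 162.4 kN → 122 kN.
Bolt shear governs: 79.6 kN.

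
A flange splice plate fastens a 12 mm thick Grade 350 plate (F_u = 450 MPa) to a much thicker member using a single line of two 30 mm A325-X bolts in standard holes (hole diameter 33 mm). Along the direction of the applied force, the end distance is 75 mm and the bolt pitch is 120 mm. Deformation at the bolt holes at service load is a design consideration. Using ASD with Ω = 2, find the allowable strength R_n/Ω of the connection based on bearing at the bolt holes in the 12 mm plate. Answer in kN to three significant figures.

Per bolt r_n = 1.2 l_c t F_u ≤ 2.4 d t F_u; upper limit = 2.4 × 30 × 12 × 450 / 1000 = 388.8 kN.
Edge bolt: l_c = 75 − 33/2 = 58.5 mm → 1.2 × 58.5 × 12 × 450 / 1000 = 379.1 → r_n = 379.1 kN.
Interior bolts: l_c = 120 − 33 = 87 mm → 1.2 × 87 × 12 × 450 / 1000 = 563.8 → r_n = 388.8 kN.
R_n = 1 × 379.1 + 1 × 388.8 = 767.9 kN.
Allowable strength R_n/Ω = 767.9 / 2 = 384 kN.

384 kN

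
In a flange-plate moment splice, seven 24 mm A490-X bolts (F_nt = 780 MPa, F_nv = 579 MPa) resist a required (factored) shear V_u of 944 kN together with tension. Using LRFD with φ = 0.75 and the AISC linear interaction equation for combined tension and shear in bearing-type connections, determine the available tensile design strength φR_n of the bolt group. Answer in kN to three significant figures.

1140 kN

A_b = π·24²/4 = 452.4 mm²; f_rv = 944 × 1000 / (7 × 452.4) = 298.1 MPa.
F'_nt = 1.3 F_nt − (F_nt / φF_nv) f_rv = 1.3·780 − (780/(0.75·579))·298.1 = 478.6 MPa, capped at F_nt → F'_nt = 478.6 MPa.
R_n = F'_nt · A_b · n = 478.6 × 452.4 × 7 / 1000 = 1515 kN.
Design strength φR_n = 0.75 × 1515 = 1140 kN.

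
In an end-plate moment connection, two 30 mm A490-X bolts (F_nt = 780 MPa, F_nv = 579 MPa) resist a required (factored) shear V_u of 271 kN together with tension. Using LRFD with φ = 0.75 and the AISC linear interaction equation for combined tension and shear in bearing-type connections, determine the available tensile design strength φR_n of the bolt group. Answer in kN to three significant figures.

710 kN

A_b = π·30²/4 = 706.9 mm²; f_rv = 271 × 1000 / (2 × 706.9) = 191.7 MPa.
F'_nt = 1.3 F_nt − (F_nt / φF_nv) f_rv = 1.3·780 − (780/(0.75·579))·191.7 = 669.7 MPa, capped at F_nt → F'_nt = 669.7 MPa.
R_n = F'_nt · A_b · n = 669.7 × 706.9 × 2 / 1000 = 946.7 kN.
Design strength φR_n = 0.75 × 946.7 = 710 kN.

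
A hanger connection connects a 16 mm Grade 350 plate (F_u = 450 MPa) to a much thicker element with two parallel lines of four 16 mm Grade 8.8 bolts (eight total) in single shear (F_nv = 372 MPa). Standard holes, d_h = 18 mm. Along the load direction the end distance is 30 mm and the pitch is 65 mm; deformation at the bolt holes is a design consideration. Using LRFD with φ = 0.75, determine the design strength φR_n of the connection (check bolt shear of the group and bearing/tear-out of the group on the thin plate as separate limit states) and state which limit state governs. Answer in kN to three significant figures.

Bolt shear: A_b = π·16²/4 = 201.1 mm²; R_n = 372 × 201.1 × 8 × 1 / 1000 = 598.4 kN → 0.75 × 598.4 = 449 kN.
Bearing (1.2 l_c t F_u ≤ 2.4 d t F_u): upper limit = 2.4·16·16·450 / 1000 = 276.5 kN.
  Edge l_c = 30 − 18/2 = 21 → r_n = 181.4 kN; interior l_c = 65 − 18 = 47 → r_n = 276.5 kN.
  R_n,bearing = 2·181.4 + 6·276.5 = 2022 kN → 0.75 × 2022 = 1520 kN.
Bolt shear governs: 449 kN.

449 kN (bolt shear governs)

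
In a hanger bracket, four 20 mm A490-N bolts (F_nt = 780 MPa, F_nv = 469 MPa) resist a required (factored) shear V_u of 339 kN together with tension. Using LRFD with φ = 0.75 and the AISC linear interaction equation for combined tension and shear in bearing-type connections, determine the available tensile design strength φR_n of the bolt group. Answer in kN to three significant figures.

A_b = π·20²/4 = 314.2 mm²; f_rv = 339 × 1000 / (4 × 314.2) = 269.8 MPa.
F'_nt = 1.3 F_nt − (F_nt / φF_nv) f_rv = 1.3·780 − (780/(0.75·469))·269.8 = 415.8 MPa, capped at F_nt → F'_nt = 415.8 MPa.
R_n = F'_nt · A_b · n = 415.8 × 314.2 × 4 / 1000 = 522.5 kN.
Design strength φR_n = 0.75 × 522.5 = 392 kN.

392 kN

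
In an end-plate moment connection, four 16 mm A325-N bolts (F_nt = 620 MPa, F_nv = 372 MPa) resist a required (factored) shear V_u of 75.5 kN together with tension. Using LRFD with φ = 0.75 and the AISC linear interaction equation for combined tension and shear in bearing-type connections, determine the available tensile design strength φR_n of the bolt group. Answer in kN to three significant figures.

A_b = π·16²/4 = 201.1 mm²; f_rv = 75.5 × 1000 / (4 × 201.1) = 93.88 MPa.
F'_nt = 1.3 F_nt − (F_nt / φF_nv) f_rv = 1.3·620 − (620/(0.75·372))·93.88 = 597.4 MPa, capped at F_nt → F'_nt = 597.4 MPa.
R_n = F'_nt · A_b · n = 597.4 × 201.1 × 4 / 1000 = 480.4 kN.
Design strength φR_n = 0.75 × 480.4 = 360 kN.

360 kN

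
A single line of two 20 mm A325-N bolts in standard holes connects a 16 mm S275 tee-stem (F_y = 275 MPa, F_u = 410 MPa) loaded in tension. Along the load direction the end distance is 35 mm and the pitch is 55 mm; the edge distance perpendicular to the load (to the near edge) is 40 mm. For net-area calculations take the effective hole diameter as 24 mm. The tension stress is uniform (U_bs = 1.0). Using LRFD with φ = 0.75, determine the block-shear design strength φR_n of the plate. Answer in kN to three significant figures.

Shear plane L_v = 35 + 1·55 = 90 mm; A_gv = 90 × 16 = 1440 mm².
A_nv = (90 − 1.5·24) × 16 = 864 mm².
A_nt = (40 − 0.5·24) × 16 = 448 mm².
0.6 F_u A_nv = 212.5 kN; 0.6 F_y A_gv = 237.6 kN → shear rupture governs the shear term.
R_n = 212.5 + 1.0 × 410 × 448 / 1000 = 396.2 kN.
Design strength φR_n = 0.75 × 396.2 = 297 kN.

297 kN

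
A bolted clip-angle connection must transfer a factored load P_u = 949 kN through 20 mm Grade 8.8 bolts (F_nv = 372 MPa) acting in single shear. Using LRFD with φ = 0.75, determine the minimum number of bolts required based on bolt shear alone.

11 bolts

A_b = π·20²/4 = 314.2 mm².
Per-bolt design strength φR_n = 0.75 × 372 × 314.2 × 1 / 1000 = 87.65 kN.
n ≥ 949 / 87.65 = 10.83 → use 11 bolts.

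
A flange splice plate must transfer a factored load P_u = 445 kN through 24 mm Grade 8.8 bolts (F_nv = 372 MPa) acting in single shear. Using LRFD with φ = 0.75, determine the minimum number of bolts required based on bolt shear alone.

4 bolts

A_b = π·24²/4 = 452.4 mm².
Per-bolt design strength φR_n = 0.75 × 372 × 452.4 × 1 / 1000 = 126.2 kN.
n ≥ 445 / 126.2 = 3.526 → use 4 bolts.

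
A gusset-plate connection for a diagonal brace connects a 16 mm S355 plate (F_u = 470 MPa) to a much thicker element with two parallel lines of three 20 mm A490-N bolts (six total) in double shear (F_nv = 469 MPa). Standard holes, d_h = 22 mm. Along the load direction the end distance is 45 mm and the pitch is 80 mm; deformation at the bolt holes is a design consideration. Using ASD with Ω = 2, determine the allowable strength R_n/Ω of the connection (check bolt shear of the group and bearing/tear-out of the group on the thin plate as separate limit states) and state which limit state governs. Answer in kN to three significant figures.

884 kN (bolt shear governs)

Bolt shear: A_b = π·20²/4 = 314.2 mm²; R_n = 469 × 314.2 × 6 × 2 / 1000 = 1768 kN → 1768 / 2 = 884 kN.
Bearing (1.2 l_c t F_u ≤ 2.4 d t F_u): upper limit = 2.4·20·16·470 / 1000 = 361 kN.
  Edge l_c = 45 − 22/2 = 34 → r_n = 306.8 kN; interior l_c = 80 − 22 = 58 → r_n = 361 kN.
  R_n,bearing = 2·306.8 + 4·361 = 2057 kN → 2057 / 2 = 1030 kN.
Bolt shear governs: 884 kN.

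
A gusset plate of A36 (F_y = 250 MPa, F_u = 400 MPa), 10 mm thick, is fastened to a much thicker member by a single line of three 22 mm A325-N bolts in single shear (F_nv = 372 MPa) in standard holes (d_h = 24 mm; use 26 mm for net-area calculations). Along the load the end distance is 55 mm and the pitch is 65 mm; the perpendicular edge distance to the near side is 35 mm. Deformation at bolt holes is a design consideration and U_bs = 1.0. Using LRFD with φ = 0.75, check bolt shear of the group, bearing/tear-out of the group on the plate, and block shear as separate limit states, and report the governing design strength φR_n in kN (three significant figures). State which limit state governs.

274 kN (block shear governs)

Bolt shear: A_b = π·22²/4 = 380.1 mm²; R_n = 372 × 380.1 × 3 × 1 / 1000 = 424.2 kN → 0.75 × 424.2 = 318 kN.
Bearing: edge l_c = 43, r_n = 206.4 kN; interior l_c = 41, r_n = 196.8 kN; R_n = 206.4 + 2·196.8 = 600 kN → 450 kN.
Block shear: A_gv = 1850, A_nv = 1200, A_nt = 220 mm²; R_n = min(0.6F_uA_nv, 0.6F_yA_gv) + U_bs·F_u·A_nt = 365.5 kN → 274 kN.
Block shear governs: 274 kN.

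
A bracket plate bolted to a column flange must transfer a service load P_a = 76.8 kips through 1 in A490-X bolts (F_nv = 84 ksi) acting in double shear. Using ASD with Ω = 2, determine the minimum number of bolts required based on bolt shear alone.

2 bolts

A_b = π·1²/4 = 0.7854 in².
Per-bolt allowable strength R_n/Ω = 84 × 0.7854 × 2 / 2 = 65.97 kips.
n ≥ 76.8 / 65.97 = 1.164 → use 2 bolts.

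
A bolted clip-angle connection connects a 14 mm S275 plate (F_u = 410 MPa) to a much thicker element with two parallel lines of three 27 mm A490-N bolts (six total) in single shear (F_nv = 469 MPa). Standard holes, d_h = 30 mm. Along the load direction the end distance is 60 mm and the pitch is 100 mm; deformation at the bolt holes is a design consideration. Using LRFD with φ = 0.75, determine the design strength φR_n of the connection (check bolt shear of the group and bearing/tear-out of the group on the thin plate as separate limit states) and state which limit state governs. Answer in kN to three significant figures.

1210 kN (bolt shear governs)

Bolt shear: A_b = π·27²/4 = 572.6 mm²; R_n = 469 × 572.6 × 6 × 1 / 1000 = 1611 kN → 0.75 × 1611 = 1210 kN.
Bearing (1.2 l_c t F_u ≤ 2.4 d t F_u): upper limit = 2.4·27·14·410 / 1000 = 372 kN.
  Edge l_c = 60 − 30/2 = 45 → r_n = 310 kN; interior l_c = 100 − 30 = 70 → r_n = 372 kN.
  R_n,bearing = 2·310 + 4·372 = 2108 kN → 0.75 × 2108 = 1580 kN.
Bolt shear governs: 1210 kN.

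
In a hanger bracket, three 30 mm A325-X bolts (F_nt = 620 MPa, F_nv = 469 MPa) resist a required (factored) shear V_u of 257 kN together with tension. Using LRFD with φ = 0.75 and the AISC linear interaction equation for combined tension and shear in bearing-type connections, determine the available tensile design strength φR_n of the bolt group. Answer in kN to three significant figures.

A_b = π·30²/4 = 706.9 mm²; f_rv = 257 × 1000 / (3 × 706.9) = 121.2 MPa.
F'_nt = 1.3 F_nt − (F_nt / φF_nv) f_rv = 1.3·620 − (620/(0.75·469))·121.2 = 592.4 MPa, capped at F_nt → F'_nt = 592.4 MPa.
R_n = F'_nt · A_b · n = 592.4 × 706.9 × 3 / 1000 = 1256 kN.
Design strength φR_n = 0.75 × 1256 = 942 kN.

942 kN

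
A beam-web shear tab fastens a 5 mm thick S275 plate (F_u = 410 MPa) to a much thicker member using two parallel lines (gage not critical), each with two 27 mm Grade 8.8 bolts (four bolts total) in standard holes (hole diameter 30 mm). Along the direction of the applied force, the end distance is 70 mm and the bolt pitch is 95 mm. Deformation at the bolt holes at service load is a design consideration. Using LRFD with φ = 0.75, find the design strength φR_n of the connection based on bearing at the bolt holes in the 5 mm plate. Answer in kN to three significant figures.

Per bolt r_n = 1.2 l_c t F_u ≤ 2.4 d t F_u; upper limit = 2.4 × 27 × 5 × 410 / 1000 = 132.8 kN.
Edge bolt: l_c = 70 − 30/2 = 55 mm → 1.2 × 55 × 5 × 410 / 1000 = 135.3 → r_n = 132.8 kN.
Interior bolts: l_c = 95 − 30 = 65 mm → 1.2 × 65 × 5 × 410 / 1000 = 159.9 → r_n = 132.8 kN.
R_n = 2 × 132.8 + 2 × 132.8 = 531.4 kN.
Design strength φR_n = 0.75 × 531.4 = 399 kN.

399 kN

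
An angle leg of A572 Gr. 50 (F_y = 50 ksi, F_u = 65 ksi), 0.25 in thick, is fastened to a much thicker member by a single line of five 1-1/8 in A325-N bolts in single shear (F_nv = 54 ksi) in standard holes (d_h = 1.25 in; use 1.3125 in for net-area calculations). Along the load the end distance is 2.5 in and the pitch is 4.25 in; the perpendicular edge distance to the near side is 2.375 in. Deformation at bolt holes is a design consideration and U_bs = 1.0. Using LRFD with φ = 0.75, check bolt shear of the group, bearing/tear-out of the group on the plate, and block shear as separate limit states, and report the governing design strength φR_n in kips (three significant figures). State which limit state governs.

Bolt shear: A_b = π·1.125²/4 = 0.994 in²; R_n = 54 × 0.994 × 5 × 1 = 268.4 kips → 0.75 × 268.4 = 201 kips.
Bearing: edge l_c = 1.875, r_n = 36.56 kips; interior l_c = 3, r_n = 43.87 kips; R_n = 36.56 + 4·43.87 = 212.1 kips → 159 kips.
Block shear: A_gv = 4.875, A_nv = 3.398, A_nt = 0.4297 in²; R_n = min(0.6F_uA_nv, 0.6F_yA_gv) + U_bs·F_u·A_nt = 160.5 kips → 120 kips.
Block shear governs: 120 kips.

120 kips (block shear governs)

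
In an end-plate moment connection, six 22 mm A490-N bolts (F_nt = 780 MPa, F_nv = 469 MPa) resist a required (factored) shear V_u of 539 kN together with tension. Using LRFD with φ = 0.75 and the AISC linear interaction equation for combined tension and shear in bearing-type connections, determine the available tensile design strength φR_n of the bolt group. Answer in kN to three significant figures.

A_b = π·22²/4 = 380.1 mm²; f_rv = 539 × 1000 / (6 × 380.1) = 236.3 MPa.
F'_nt = 1.3 F_nt − (F_nt / φF_nv) f_rv = 1.3·780 − (780/(0.75·469))·236.3 = 490 MPa, capped at F_nt → F'_nt = 490 MPa.
R_n = F'_nt · A_b · n = 490 × 380.1 × 6 / 1000 = 1118 kN.
Design strength φR_n = 0.75 × 1118 = 838 kN.

838 kN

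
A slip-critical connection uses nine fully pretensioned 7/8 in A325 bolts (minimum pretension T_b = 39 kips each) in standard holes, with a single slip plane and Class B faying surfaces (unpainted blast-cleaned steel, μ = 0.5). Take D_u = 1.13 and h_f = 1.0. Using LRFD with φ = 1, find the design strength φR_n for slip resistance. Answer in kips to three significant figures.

R_n = μ · D_u · h_f · T_b · n_s · n_b = 0.5 × 1.13 × 1.0 × 39 × 1 × 9 = 198.3 kips.
Design strength φR_n = 1 × 198.3 = 198 kips.

198 kips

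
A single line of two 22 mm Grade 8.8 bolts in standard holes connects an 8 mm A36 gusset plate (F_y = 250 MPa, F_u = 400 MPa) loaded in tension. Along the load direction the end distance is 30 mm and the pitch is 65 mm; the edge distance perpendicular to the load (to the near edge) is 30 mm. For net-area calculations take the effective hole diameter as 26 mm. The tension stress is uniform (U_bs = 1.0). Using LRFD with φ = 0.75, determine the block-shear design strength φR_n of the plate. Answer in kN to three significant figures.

Shear plane L_v = 30 + 1·65 = 95 mm; A_gv = 95 × 8 = 760 mm².
A_nv = (95 − 1.5·26) × 8 = 448 mm².
A_nt = (30 − 0.5·26) × 8 = 136 mm².
0.6 F_u A_nv = 107.5 kN; 0.6 F_y A_gv = 114 kN → shear rupture governs the shear term.
R_n = 107.5 + 1.0 × 400 × 136 / 1000 = 161.9 kN.
Design strength φR_n = 0.75 × 161.9 = 121 kN.

121 kN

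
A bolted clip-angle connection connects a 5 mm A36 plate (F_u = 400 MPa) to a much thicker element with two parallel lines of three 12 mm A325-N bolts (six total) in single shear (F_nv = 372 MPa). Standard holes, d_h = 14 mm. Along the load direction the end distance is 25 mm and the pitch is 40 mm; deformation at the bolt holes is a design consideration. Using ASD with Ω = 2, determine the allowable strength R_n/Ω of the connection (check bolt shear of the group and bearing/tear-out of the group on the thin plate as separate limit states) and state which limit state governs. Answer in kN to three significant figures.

126 kN (bolt shear governs)

Bolt shear: A_b = π·12²/4 = 113.1 mm²; R_n = 372 × 113.1 × 6 × 1 / 1000 = 252.4 kN → 252.4 / 2 = 126 kN.
Bearing (1.2 l_c t F_u ≤ 2.4 d t F_u): upper limit = 2.4·12·5·400 / 1000 = 57.6 kN.
  Edge l_c = 25 − 14/2 = 18 → r_n = 43.2 kN; interior l_c = 40 − 14 = 26 → r_n = 57.6 kN.
  R_n,bearing = 2·43.2 + 4·57.6 = 316.8 kN → 316.8 / 2 = 158 kN.
Bolt shear governs: 126 kN.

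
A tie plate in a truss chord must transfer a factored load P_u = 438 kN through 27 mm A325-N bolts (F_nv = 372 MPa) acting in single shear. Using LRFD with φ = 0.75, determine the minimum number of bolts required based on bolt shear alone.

A_b = π·27²/4 = 572.6 mm².
Per-bolt design strength φR_n = 0.75 × 372 × 572.6 × 1 / 1000 = 159.7 kN.
n ≥ 438 / 159.7 = 2.742 → use 3 bolts.

3 bolts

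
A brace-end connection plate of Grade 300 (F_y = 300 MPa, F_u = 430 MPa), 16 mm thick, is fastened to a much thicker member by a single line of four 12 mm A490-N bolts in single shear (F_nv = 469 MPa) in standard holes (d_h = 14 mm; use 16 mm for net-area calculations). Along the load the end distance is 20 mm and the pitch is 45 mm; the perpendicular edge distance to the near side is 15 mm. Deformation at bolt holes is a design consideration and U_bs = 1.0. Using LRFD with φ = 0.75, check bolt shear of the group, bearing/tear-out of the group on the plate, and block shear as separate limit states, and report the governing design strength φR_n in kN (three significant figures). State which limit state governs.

Bolt shear: A_b = π·12²/4 = 113.1 mm²; R_n = 469 × 113.1 × 4 × 1 / 1000 = 212.2 kN → 0.75 × 212.2 = 159 kN.
Bearing: edge l_c = 13, r_n = 107.3 kN; interior l_c = 31, r_n = 198.1 kN; R_n = 107.3 + 3·198.1 = 701.8 kN → 526 kN.
Block shear: A_gv = 2480, A_nv = 1584, A_nt = 112 mm²; R_n = min(0.6F_uA_nv, 0.6F_yA_gv) + U_bs·F_u·A_nt = 456.8 kN → 343 kN.
Bolt shear governs: 159 kN.

159 kN (bolt shear governs)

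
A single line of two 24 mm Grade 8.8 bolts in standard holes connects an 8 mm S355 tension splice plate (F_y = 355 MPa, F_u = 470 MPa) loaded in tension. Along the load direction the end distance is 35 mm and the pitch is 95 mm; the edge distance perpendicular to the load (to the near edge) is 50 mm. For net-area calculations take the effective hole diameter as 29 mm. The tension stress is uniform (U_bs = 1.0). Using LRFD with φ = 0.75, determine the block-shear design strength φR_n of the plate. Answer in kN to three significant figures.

Shear plane L_v = 35 + 1·95 = 130 mm; A_gv = 130 × 8 = 1040 mm².
A_nv = (130 − 1.5·29) × 8 = 692 mm².
A_nt = (50 − 0.5·29) × 8 = 284 mm².
0.6 F_u A_nv = 195.1 kN; 0.6 F_y A_gv = 221.5 kN → shear rupture governs the shear term.
R_n = 195.1 + 1.0 × 470 × 284 / 1000 = 328.6 kN.
Design strength φR_n = 0.75 × 328.6 = 246 kN.

246 kN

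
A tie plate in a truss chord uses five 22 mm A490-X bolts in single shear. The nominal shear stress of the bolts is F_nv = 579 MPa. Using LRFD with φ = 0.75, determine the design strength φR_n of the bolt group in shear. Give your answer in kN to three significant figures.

A_b = π × 22² / 4 = 380.1 mm².
R_n = F_nv · A_b · n · n_s = 579 × 380.1 × 5 × 1 / 1000 = 1100 kN.
Design strength φR_n = 0.75 × 1100 = 825 kN.

825 kN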